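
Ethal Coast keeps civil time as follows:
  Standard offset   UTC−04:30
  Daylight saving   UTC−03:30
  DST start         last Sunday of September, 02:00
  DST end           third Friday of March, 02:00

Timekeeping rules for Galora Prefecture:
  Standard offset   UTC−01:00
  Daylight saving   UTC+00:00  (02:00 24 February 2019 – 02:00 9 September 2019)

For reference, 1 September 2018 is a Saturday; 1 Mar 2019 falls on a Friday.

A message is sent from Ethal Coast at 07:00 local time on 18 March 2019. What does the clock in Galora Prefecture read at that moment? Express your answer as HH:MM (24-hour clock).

1 September 2018 is a Saturday, so Sundays fall on 2, 9, 16, 23, 30; the last is September 30.
1 March 2019 is a Friday, so the first Friday is March 1 and the third is March 15.
18 March 2019 is outside the daylight-saving period (30 September 2018 – 15 March 2019), so Ethal Coast is on standard time, UTC−04:30.
07:00 Ethal Coast + 4h30m = 11:30 UTC.
At the standard offset (UTC−01:00), 11:30 UTC − 1h = 10:30 Galora Prefecture standard time.
The standard-time date in Galora Prefecture, 18 March 2019, lies within the daylight-saving period (24 February – 9 September), so Galora Prefecture is on daylight time, UTC+00:00.
11:30 UTC + 0h = 11:30 Galora Prefecture.

11:30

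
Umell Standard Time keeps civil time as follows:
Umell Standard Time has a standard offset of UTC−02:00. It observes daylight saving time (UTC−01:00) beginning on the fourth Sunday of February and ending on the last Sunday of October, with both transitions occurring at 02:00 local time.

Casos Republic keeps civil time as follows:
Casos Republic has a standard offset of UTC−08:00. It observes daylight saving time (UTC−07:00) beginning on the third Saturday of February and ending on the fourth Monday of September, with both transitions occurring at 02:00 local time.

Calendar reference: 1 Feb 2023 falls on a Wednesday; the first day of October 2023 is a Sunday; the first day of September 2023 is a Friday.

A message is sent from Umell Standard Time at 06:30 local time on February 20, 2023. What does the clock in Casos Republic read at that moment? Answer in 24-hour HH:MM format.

01:30

1 February 2023 is a Wednesday, so the first Sunday is February 5 and the fourth is February 26.
1 October 2023 is a Sunday, so Sundays fall on 1, 8, 15, 22, 29; the last is October 29.
Daylight saving runs 26 February – 29 October; February 20, 2023 is outside that window, so Umell Standard Time is on standard time at UTC−02:00.
06:30 Umell Standard Time + 2h = 08:30 UTC.
1 February 2023 is a Wednesday, so the first Saturday is February 4 and the third is February 18.
1 September 2023 is a Friday, so the first Monday is September 4 and the fourth is September 25.
At the standard offset (UTC−08:00), 08:30 UTC − 8h = 00:30 Casos Republic standard time.
Daylight saving runs 18 February – 25 September; the standard-time date in Casos Republic, February 20, 2023, is inside that window, so Casos Republic is at UTC−07:00.
08:30 UTC − 7h = 01:30 Casos Republic.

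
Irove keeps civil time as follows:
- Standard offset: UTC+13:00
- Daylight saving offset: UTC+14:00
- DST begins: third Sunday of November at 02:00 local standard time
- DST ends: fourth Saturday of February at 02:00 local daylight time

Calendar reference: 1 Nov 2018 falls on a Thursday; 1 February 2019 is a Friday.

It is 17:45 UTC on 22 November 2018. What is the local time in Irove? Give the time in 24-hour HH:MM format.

1 November 2018 is a Thursday, so the first Sunday is November 4 and the third is November 18.
1 February 2019 is a Friday, so the first Saturday is February 2 and the fourth is February 23.
At the standard offset (UTC+13:00), 17:45 UTC + 13h = 06:45 Irove standard time (rolling into the next day, 23 November 2018).
The standard-time date in Irove, 23 November 2018, lies within the daylight-saving period (18 November 2018 – 23 February 2019), so Irove is on daylight time, UTC+14:00.
17:45 UTC + 14h = 07:45 local (rolling into the next day, 23 November 2018).

07:45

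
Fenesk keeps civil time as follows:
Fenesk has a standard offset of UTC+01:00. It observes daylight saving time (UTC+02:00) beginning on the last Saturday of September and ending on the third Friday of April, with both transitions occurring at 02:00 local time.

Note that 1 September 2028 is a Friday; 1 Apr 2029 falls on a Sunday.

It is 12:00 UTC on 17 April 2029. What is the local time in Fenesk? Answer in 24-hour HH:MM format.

1 September 2028 is a Friday, so Saturdays fall on 2, 9, 16, 23, 30; the last is September 30.
1 April 2029 is a Sunday, so the first Friday is April 6 and the third is April 20.
At the standard offset (UTC+01:00), 12:00 UTC + 1h = 13:00 Fenesk standard time.
Daylight saving runs 30 September 2028 – 20 April 2029; the standard-time date in Fenesk, 17 April 2029, is inside that window, so Fenesk is at UTC+02:00.
12:00 UTC + 2h = 14:00 local.

14:00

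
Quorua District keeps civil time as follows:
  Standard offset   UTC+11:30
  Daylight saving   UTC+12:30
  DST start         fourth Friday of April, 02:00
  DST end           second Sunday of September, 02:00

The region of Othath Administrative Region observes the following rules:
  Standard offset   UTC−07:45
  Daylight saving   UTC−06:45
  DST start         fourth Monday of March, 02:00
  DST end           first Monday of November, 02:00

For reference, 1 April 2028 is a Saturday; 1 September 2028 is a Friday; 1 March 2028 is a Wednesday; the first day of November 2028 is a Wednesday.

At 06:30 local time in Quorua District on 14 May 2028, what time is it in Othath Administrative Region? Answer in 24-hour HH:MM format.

11:15

1 April 2028 is a Saturday, so the first Friday is April 7 and the fourth is April 28.
1 September 2028 is a Friday, so the first Sunday is September 3 and the second is September 10.
Daylight saving runs 28 April – 10 September; 14 May 2028 is inside that window, so Quorua District is at UTC+12:30.
06:30 Quorua District − 12h30m = 18:00 UTC (rolling into the previous day, 13 May 2028).
1 March 2028 is a Wednesday, so the first Monday is March 6 and the fourth is March 27.
1 November 2028 is a Wednesday, so the first Monday is November 6.
At the standard offset (UTC−07:45), 18:00 UTC − 7h45m = 10:15 Othath Administrative Region standard time.
Daylight saving runs 27 March – 6 November; the standard-time date in Othath Administrative Region, 13 May 2028, is inside that window, so Othath Administrative Region is at UTC−06:45.
18:00 UTC − 6h45m = 11:15 Othath Administrative Region.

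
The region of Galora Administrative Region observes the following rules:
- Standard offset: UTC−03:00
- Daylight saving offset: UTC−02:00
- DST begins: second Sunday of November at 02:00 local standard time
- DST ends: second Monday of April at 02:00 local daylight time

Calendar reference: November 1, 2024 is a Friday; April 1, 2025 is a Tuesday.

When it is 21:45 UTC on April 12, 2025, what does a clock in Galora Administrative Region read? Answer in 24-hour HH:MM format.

1 November 2024 is a Friday, so the first Sunday is November 3 and the second is November 10.
1 April 2025 is a Tuesday, so the first Monday is April 7 and the second is April 14.
At the standard offset (UTC−03:00), 21:45 UTC − 3h = 18:45 Galora Administrative Region standard time.
The standard-time date in Galora Administrative Region, April 12, 2025, falls between 10 November 2024 and 14 April 2025, so daylight saving is in effect and Galora Administrative Region is at UTC−02:00.
21:45 UTC − 2h = 19:45 local.

19:45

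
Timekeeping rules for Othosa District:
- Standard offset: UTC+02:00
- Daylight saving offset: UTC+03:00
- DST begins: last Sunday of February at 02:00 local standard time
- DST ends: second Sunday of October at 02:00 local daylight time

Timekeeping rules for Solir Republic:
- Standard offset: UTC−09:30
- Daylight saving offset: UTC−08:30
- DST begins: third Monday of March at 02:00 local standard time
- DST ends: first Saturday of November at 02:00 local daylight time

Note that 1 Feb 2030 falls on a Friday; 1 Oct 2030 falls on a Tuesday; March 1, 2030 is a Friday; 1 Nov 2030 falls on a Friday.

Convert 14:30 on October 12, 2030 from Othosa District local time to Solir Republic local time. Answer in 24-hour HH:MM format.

03:00

1 February 2030 is a Friday, so Sundays fall on 3, 10, 17, 24; the last is February 24.
1 October 2030 is a Tuesday, so the first Sunday is October 6 and the second is October 13.
October 12, 2030 falls between 24 February and 13 October, so daylight saving is in effect and Othosa District is at UTC+03:00.
14:30 Othosa District − 3h = 11:30 UTC.
1 March 2030 is a Friday, so the first Monday is March 4 and the third is March 18.
1 November 2030 is a Friday, so the first Saturday is November 2.
At the standard offset (UTC−09:30), 11:30 UTC − 9h30m = 02:00 Solir Republic standard time.
The standard-time date in Solir Republic, October 12, 2030, lies within the daylight-saving period (18 March – 2 November), so Solir Republic is on daylight time, UTC−08:30.
11:30 UTC − 8h30m = 03:00 Solir Republic.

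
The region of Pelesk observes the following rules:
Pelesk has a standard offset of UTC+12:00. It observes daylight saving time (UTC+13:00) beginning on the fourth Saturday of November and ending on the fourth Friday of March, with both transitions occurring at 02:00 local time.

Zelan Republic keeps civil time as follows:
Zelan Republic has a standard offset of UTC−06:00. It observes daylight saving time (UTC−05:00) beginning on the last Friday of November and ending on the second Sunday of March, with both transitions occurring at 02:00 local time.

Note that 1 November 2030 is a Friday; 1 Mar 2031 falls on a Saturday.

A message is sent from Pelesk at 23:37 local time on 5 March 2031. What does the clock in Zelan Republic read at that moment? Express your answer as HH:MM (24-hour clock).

05:37

1 November 2030 is a Friday, so the first Saturday is November 2 and the fourth is November 23.
1 March 2031 is a Saturday, so the first Friday is March 7 and the fourth is March 28.
Daylight saving runs 23 November 2030 – 28 March 2031; 5 March 2031 is inside that window, so Pelesk is at UTC+13:00.
23:37 Pelesk − 13h = 10:37 UTC.
1 November 2030 is a Friday, so Fridays fall on 1, 8, 15, 22, 29; the last is November 29.
1 March 2031 is a Saturday, so the first Sunday is March 2 and the second is March 9.
At the standard offset (UTC−06:00), 10:37 UTC − 6h = 04:37 Zelan Republic standard time.
Daylight saving runs 29 November 2030 – 9 March 2031; the standard-time date in Zelan Republic, 5 March 2031, is inside that window, so Zelan Republic is at UTC−05:00.
10:37 UTC − 5h = 05:37 Zelan Republic.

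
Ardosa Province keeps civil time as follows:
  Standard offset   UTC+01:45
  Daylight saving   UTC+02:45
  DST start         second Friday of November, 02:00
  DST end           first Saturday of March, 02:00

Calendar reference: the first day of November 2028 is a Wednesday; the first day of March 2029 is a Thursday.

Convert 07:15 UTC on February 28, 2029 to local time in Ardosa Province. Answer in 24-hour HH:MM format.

10:00

1 November 2028 is a Wednesday, so the first Friday is November 3 and the second is November 10.
1 March 2029 is a Thursday, so the first Saturday is March 3.
At the standard offset (UTC+01:45), 07:15 UTC + 1h45m = 09:00 Ardosa Province standard time.
The standard-time date in Ardosa Province, February 28, 2029, lies within the daylight-saving period (10 November 2028 – 3 March 2029), so Ardosa Province is on daylight time, UTC+02:45.
07:15 UTC + 2h45m = 10:00 local.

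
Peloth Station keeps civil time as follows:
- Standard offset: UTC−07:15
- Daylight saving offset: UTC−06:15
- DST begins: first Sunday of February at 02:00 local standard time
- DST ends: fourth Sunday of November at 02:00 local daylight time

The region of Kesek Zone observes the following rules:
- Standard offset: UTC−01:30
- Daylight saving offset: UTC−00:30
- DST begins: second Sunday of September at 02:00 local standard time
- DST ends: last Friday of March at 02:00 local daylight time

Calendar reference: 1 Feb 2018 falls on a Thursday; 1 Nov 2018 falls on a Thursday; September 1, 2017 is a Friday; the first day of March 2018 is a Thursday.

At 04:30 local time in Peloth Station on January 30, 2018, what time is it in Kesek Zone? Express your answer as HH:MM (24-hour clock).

11:15

1 February 2018 is a Thursday, so the first Sunday is February 4.
1 November 2018 is a Thursday, so the first Sunday is November 4 and the fourth is November 25.
Daylight saving runs 4 February – 25 November; January 30, 2018 is outside that window, so Peloth Station is on standard time at UTC−07:15.
04:30 Peloth Station + 7h15m = 11:45 UTC.
1 September 2017 is a Friday, so the first Sunday is September 3 and the second is September 10.
1 March 2018 is a Thursday, so Fridays fall on 2, 9, 16, 23, 30; the last is March 30.
At the standard offset (UTC−01:30), 11:45 UTC − 1h30m = 10:15 Kesek Zone standard time.
Daylight saving runs 10 September 2017 – 30 March 2018; the standard-time date in Kesek Zone, January 30, 2018, is inside that window, so Kesek Zone is at UTC−00:30.
11:45 UTC − 0h30m = 11:15 Kesek Zone.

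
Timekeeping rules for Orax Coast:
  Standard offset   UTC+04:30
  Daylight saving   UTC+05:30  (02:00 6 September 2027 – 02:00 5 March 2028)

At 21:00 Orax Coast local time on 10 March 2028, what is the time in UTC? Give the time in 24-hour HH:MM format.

16:30

10 March 2028 is outside the daylight-saving period (6 September 2027 – 5 March 2028), so Orax Coast is on standard time, UTC+04:30.
21:00 local − 4h30m = 16:30 UTC.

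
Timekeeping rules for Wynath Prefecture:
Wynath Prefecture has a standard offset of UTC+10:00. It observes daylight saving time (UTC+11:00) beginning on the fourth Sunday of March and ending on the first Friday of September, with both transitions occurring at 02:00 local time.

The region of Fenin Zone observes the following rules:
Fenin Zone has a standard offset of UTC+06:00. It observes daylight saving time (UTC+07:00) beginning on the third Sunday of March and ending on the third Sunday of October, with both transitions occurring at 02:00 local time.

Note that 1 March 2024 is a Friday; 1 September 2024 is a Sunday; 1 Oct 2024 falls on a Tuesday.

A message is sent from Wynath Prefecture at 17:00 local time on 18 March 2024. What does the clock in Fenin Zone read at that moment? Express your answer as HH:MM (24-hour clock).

14:00

1 March 2024 is a Friday, so the first Sunday is March 3 and the fourth is March 24.
1 September 2024 is a Sunday, so the first Friday is September 6.
18 March 2024 does not fall between 24 March and 6 September, so daylight saving is not in effect and Wynath Prefecture is at UTC+10:00.
17:00 Wynath Prefecture − 10h = 07:00 UTC.
1 March 2024 is a Friday, so the first Sunday is March 3 and the third is March 17.
1 October 2024 is a Tuesday, so the first Sunday is October 6 and the third is October 20.
At the standard offset (UTC+06:00), 07:00 UTC + 6h = 13:00 Fenin Zone standard time.
Daylight saving runs 17 March – 20 October; the standard-time date in Fenin Zone, 18 March 2024, is inside that window, so Fenin Zone is at UTC+07:00.
07:00 UTC + 7h = 14:00 Fenin Zone.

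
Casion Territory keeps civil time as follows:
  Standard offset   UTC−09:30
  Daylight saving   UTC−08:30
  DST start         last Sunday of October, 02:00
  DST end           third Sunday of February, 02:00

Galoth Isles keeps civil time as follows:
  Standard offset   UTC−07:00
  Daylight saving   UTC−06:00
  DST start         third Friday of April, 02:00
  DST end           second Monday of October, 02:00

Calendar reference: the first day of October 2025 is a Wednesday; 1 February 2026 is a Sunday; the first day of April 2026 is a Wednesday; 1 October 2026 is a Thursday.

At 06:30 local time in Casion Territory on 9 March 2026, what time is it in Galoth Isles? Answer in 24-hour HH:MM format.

1 October 2025 is a Wednesday, so Sundays fall on 5, 12, 19, 26; the last is October 26.
1 February 2026 is a Sunday, so the first Sunday is February 1 and the third is February 15.
Daylight saving runs 26 October 2025 – 15 February 2026; 9 March 2026 is outside that window, so Casion Territory is on standard time at UTC−09:30.
06:30 Casion Territory + 9h30m = 16:00 UTC.
1 April 2026 is a Wednesday, so the first Friday is April 3 and the third is April 17.
1 October 2026 is a Thursday, so the first Monday is October 5 and the second is October 12.
At the standard offset (UTC−07:00), 16:00 UTC − 7h = 09:00 Galoth Isles standard time.
The standard-time date in Galoth Isles, 9 March 2026, is outside the daylight-saving period (17 April – 12 October), so Galoth Isles is on standard time, UTC−07:00.
16:00 UTC − 7h = 09:00 Galoth Isles.

09:00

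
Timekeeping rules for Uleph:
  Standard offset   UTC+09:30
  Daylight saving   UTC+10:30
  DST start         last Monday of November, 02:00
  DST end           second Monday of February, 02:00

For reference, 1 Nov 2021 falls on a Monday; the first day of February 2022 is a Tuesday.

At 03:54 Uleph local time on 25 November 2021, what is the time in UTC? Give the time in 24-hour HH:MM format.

18:24

1 November 2021 is a Monday, so Mondays fall on 1, 8, 15, 22, 29; the last is November 29.
1 February 2022 is a Tuesday, so the first Monday is February 7 and the second is February 14.
25 November 2021 does not fall between 29 November 2021 and 14 February 2022, so daylight saving is not in effect and Uleph is at UTC+09:30.
03:54 local − 9h30m = 18:24 UTC (rolling into the previous day, 24 November 2021).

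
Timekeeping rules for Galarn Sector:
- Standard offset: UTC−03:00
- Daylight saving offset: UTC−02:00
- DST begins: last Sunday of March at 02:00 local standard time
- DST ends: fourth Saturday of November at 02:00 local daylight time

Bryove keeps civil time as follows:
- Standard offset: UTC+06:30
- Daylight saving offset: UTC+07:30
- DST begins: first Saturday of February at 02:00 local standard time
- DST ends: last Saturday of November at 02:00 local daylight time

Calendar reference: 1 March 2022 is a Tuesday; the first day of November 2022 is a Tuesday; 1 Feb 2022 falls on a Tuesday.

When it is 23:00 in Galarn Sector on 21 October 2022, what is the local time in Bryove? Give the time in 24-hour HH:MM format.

08:30

1 March 2022 is a Tuesday, so Sundays fall on 6, 13, 20, 27; the last is March 27.
1 November 2022 is a Tuesday, so the first Saturday is November 5 and the fourth is November 26.
Daylight saving runs 27 March – 26 November; 21 October 2022 is inside that window, so Galarn Sector is at UTC−02:00.
23:00 Galarn Sector + 2h = 01:00 UTC (rolling into the next day, 22 October 2022).
1 February 2022 is a Tuesday, so the first Saturday is February 5.
1 November 2022 is a Tuesday, so Saturdays fall on 5, 12, 19, 26; the last is November 26.
At the standard offset (UTC+06:30), 01:00 UTC + 6h30m = 07:30 Bryove standard time.
The standard-time date in Bryove, 22 October 2022, lies within the daylight-saving period (5 February – 26 November), so Bryove is on daylight time, UTC+07:30.
01:00 UTC + 7h30m = 08:30 Bryove.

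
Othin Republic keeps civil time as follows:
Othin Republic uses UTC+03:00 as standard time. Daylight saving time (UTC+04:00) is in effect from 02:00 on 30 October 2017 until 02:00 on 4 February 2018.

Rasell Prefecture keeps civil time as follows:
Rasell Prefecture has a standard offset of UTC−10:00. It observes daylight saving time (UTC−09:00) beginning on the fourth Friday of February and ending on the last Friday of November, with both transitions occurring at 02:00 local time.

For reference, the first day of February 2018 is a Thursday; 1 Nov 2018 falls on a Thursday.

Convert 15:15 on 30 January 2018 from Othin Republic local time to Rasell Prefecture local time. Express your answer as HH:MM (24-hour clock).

01:15

30 January 2018 lies within the daylight-saving period (30 October 2017 – 4 February 2018), so Othin Republic is on daylight time, UTC+04:00.
15:15 Othin Republic − 4h = 11:15 UTC.
1 February 2018 is a Thursday, so the first Friday is February 2 and the fourth is February 23.
1 November 2018 is a Thursday, so Fridays fall on 2, 9, 16, 23, 30; the last is November 30.
At the standard offset (UTC−10:00), 11:15 UTC − 10h = 01:15 Rasell Prefecture standard time.
Daylight saving runs 23 February – 30 November; the standard-time date in Rasell Prefecture, 30 January 2018, is outside that window, so Rasell Prefecture is on standard time at UTC−10:00.
11:15 UTC − 10h = 01:15 Rasell Prefecture.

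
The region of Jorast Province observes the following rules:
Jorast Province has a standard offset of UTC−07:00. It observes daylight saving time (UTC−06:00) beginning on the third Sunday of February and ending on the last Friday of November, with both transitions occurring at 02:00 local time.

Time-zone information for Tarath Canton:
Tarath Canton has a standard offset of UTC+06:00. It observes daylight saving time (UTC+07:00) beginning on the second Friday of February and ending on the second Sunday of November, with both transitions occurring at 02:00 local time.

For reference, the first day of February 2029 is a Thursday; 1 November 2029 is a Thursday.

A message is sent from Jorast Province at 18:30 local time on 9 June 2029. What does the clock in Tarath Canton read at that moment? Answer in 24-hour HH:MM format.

1 February 2029 is a Thursday, so the first Sunday is February 4 and the third is February 18.
1 November 2029 is a Thursday, so Fridays fall on 2, 9, 16, 23, 30; the last is November 30.
Daylight saving runs 18 February – 30 November; 9 June 2029 is inside that window, so Jorast Province is at UTC−06:00.
18:30 Jorast Province + 6h = 00:30 UTC (rolling into the next day, 10 June 2029).
1 February 2029 is a Thursday, so the first Friday is February 2 and the second is February 9.
1 November 2029 is a Thursday, so the first Sunday is November 4 and the second is November 11.
At the standard offset (UTC+06:00), 00:30 UTC + 6h = 06:30 Tarath Canton standard time.
The standard-time date in Tarath Canton, 10 June 2029, falls between 9 February and 11 November, so daylight saving is in effect and Tarath Canton is at UTC+07:00.
00:30 UTC + 7h = 07:30 Tarath Canton.

07:30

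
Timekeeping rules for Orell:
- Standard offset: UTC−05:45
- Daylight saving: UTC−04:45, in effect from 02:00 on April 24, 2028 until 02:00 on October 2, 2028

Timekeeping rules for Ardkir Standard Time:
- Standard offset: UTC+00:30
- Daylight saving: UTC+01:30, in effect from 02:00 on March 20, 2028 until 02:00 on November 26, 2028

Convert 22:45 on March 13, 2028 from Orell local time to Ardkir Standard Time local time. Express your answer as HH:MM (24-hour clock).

March 13, 2028 does not fall between 24 April and 2 October, so daylight saving is not in effect and Orell is at UTC−05:45.
22:45 Orell + 5h45m = 04:30 UTC (rolling into the next day, 14 March 2028).
At the standard offset (UTC+00:30), 04:30 UTC + 0h30m = 05:00 Ardkir Standard Time standard time.
Daylight saving runs 20 March – 26 November; the standard-time date in Ardkir Standard Time, March 14, 2028, is outside that window, so Ardkir Standard Time is on standard time at UTC+00:30.
04:30 UTC + 0h30m = 05:00 Ardkir Standard Time.

05:00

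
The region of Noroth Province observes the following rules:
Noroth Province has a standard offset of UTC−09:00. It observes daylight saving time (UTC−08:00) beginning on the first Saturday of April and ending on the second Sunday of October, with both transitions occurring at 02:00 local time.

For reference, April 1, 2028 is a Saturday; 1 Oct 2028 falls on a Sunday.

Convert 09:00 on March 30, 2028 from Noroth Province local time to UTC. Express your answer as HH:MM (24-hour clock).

18:00

1 April 2028 is a Saturday, so the first Saturday is April 1.
1 October 2028 is a Sunday, so the first Sunday is October 1 and the second is October 8.
March 30, 2028 is outside the daylight-saving period (1 April – 8 October), so Noroth Province is on standard time, UTC−09:00.
09:00 local + 9h = 18:00 UTC.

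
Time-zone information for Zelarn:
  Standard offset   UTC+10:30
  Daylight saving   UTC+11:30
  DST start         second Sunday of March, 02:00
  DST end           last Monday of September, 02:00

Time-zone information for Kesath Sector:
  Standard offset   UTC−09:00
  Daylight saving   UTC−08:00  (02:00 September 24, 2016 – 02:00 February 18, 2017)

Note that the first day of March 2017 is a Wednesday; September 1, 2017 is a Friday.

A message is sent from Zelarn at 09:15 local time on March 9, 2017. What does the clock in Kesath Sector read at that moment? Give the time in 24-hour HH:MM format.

13:45

1 March 2017 is a Wednesday, so the first Sunday is March 5 and the second is March 12.
1 September 2017 is a Friday, so Mondays fall on 4, 11, 18, 25; the last is September 25.
March 9, 2017 is outside the daylight-saving period (12 March – 25 September), so Zelarn is on standard time, UTC+10:30.
09:15 Zelarn − 10h30m = 22:45 UTC (rolling into the previous day, 8 March 2017).
At the standard offset (UTC−09:00), 22:45 UTC − 9h = 13:45 Kesath Sector standard time.
The standard-time date in Kesath Sector, March 8, 2017, is outside the daylight-saving period (24 September 2016 – 18 February 2017), so Kesath Sector is on standard time, UTC−09:00.
22:45 UTC − 9h = 13:45 Kesath Sector.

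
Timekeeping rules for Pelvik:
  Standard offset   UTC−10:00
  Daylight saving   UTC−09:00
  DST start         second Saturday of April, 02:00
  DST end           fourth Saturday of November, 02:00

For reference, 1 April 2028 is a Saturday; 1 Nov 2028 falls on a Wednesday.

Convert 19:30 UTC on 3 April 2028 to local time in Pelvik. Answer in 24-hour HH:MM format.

09:30

1 April 2028 is a Saturday, so the first Saturday is April 1 and the second is April 8.
1 November 2028 is a Wednesday, so the first Saturday is November 4 and the fourth is November 25.
At the standard offset (UTC−10:00), 19:30 UTC − 10h = 09:30 Pelvik standard time.
The standard-time date in Pelvik, 3 April 2028, is outside the daylight-saving period (8 April – 25 November), so Pelvik is on standard time, UTC−10:00.
19:30 UTC − 10h = 09:30 local.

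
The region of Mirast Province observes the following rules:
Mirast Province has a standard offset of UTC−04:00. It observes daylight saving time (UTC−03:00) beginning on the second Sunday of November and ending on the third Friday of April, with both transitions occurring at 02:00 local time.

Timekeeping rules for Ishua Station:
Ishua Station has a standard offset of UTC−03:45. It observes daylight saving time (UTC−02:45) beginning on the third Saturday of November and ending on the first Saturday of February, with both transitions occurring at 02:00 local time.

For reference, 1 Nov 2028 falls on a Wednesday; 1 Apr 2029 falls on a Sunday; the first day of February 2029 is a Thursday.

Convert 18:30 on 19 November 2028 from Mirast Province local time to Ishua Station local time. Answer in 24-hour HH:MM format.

18:45

1 November 2028 is a Wednesday, so the first Sunday is November 5 and the second is November 12.
1 April 2029 is a Sunday, so the first Friday is April 6 and the third is April 20.
19 November 2028 falls between 12 November 2028 and 20 April 2029, so daylight saving is in effect and Mirast Province is at UTC−03:00.
18:30 Mirast Province + 3h = 21:30 UTC.
1 November 2028 is a Wednesday, so the first Saturday is November 4 and the third is November 18.
1 February 2029 is a Thursday, so the first Saturday is February 3.
At the standard offset (UTC−03:45), 21:30 UTC − 3h45m = 17:45 Ishua Station standard time.
The standard-time date in Ishua Station, 19 November 2028, lies within the daylight-saving period (18 November 2028 – 3 February 2029), so Ishua Station is on daylight time, UTC−02:45.
21:30 UTC − 2h45m = 18:45 Ishua Station.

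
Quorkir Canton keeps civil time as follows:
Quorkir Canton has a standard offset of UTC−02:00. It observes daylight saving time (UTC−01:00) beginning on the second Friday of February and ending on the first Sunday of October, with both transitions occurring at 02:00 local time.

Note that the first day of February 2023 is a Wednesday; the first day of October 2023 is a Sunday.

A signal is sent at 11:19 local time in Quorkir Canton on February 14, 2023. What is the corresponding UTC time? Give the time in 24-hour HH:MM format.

12:19

1 February 2023 is a Wednesday, so the first Friday is February 3 and the second is February 10.
1 October 2023 is a Sunday, so the first Sunday is October 1.
Daylight saving runs 10 February – 1 October; February 14, 2023 is inside that window, so Quorkir Canton is at UTC−01:00.
11:19 local + 1h = 12:19 UTC.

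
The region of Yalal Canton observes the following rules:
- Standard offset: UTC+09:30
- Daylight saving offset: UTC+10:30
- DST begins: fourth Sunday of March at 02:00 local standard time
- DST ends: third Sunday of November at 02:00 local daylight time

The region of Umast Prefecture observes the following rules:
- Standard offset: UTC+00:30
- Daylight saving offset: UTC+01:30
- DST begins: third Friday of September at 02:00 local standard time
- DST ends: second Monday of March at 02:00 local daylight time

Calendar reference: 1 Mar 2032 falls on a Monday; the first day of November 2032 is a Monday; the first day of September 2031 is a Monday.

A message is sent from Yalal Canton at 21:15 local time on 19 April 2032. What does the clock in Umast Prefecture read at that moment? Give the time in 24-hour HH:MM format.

1 March 2032 is a Monday, so the first Sunday is March 7 and the fourth is March 28.
1 November 2032 is a Monday, so the first Sunday is November 7 and the third is November 21.
19 April 2032 falls between 28 March and 21 November, so daylight saving is in effect and Yalal Canton is at UTC+10:30.
21:15 Yalal Canton − 10h30m = 10:45 UTC.
1 September 2031 is a Monday, so the first Friday is September 5 and the third is September 19.
1 March 2032 is a Monday, so the first Monday is March 1 and the second is March 8.
At the standard offset (UTC+00:30), 10:45 UTC + 0h30m = 11:15 Umast Prefecture standard time.
The standard-time date in Umast Prefecture, 19 April 2032, is outside the daylight-saving period (19 September 2031 – 8 March 2032), so Umast Prefecture is on standard time, UTC+00:30.
10:45 UTC + 0h30m = 11:15 Umast Prefecture.

11:15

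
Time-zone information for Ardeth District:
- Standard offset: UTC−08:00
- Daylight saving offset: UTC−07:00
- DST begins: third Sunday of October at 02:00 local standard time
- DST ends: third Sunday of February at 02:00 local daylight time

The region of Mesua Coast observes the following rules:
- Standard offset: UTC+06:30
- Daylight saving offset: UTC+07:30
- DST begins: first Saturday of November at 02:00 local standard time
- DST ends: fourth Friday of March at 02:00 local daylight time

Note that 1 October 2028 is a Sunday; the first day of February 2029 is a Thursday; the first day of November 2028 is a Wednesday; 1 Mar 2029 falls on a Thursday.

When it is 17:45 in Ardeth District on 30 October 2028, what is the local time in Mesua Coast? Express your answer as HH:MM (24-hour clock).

1 October 2028 is a Sunday, so the first Sunday is October 1 and the third is October 15.
1 February 2029 is a Thursday, so the first Sunday is February 4 and the third is February 18.
Daylight saving runs 15 October 2028 – 18 February 2029; 30 October 2028 is inside that window, so Ardeth District is at UTC−07:00.
17:45 Ardeth District + 7h = 00:45 UTC (rolling into the next day, 31 October 2028).
1 November 2028 is a Wednesday, so the first Saturday is November 4.
1 March 2029 is a Thursday, so the first Friday is March 2 and the fourth is March 23.
At the standard offset (UTC+06:30), 00:45 UTC + 6h30m = 07:15 Mesua Coast standard time.
The standard-time date in Mesua Coast, 31 October 2028, is outside the daylight-saving period (4 November 2028 – 23 March 2029), so Mesua Coast is on standard time, UTC+06:30.
00:45 UTC + 6h30m = 07:15 Mesua Coast.

07:15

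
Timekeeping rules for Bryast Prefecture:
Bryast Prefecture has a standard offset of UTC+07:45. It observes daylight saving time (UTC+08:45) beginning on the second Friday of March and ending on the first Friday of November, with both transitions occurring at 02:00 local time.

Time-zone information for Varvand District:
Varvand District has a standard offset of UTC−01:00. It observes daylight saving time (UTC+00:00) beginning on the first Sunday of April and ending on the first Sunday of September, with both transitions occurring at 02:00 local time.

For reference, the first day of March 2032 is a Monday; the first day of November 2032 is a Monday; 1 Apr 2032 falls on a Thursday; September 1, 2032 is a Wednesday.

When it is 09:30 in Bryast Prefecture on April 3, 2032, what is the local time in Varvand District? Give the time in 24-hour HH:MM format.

1 March 2032 is a Monday, so the first Friday is March 5 and the second is March 12.
1 November 2032 is a Monday, so the first Friday is November 5.
April 3, 2032 falls between 12 March and 5 November, so daylight saving is in effect and Bryast Prefecture is at UTC+08:45.
09:30 Bryast Prefecture − 8h45m = 00:45 UTC.
1 April 2032 is a Thursday, so the first Sunday is April 4.
1 September 2032 is a Wednesday, so the first Sunday is September 5.
At the standard offset (UTC−01:00), 00:45 UTC − 1h = 23:45 Varvand District standard time (rolling into the previous day, 2 April 2032).
Daylight saving runs 4 April – 5 September; the standard-time date in Varvand District, April 2, 2032, is outside that window, so Varvand District is on standard time at UTC−01:00.
00:45 UTC − 1h = 23:45 Varvand District (rolling into the previous day, 2 April 2032).

23:45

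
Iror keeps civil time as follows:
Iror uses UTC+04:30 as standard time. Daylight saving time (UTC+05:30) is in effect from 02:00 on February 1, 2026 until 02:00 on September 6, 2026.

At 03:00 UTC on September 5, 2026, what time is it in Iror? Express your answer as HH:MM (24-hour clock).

At the standard offset (UTC+04:30), 03:00 UTC + 4h30m = 07:30 Iror standard time.
The standard-time date in Iror, September 5, 2026, falls between 1 February and 6 September, so daylight saving is in effect and Iror is at UTC+05:30.
03:00 UTC + 5h30m = 08:30 local.

08:30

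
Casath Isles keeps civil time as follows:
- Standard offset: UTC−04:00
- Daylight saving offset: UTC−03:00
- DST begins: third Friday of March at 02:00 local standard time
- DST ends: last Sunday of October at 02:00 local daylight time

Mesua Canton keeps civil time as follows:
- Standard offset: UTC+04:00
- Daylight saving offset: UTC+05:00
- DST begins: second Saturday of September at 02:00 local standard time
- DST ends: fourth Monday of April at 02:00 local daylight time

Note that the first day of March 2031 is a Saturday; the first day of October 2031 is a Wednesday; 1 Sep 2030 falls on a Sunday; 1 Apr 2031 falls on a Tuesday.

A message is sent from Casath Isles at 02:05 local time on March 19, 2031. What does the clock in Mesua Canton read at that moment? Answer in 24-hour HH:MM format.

11:05

1 March 2031 is a Saturday, so the first Friday is March 7 and the third is March 21.
1 October 2031 is a Wednesday, so Sundays fall on 5, 12, 19, 26; the last is October 26.
Daylight saving runs 21 March – 26 October; March 19, 2031 is outside that window, so Casath Isles is on standard time at UTC−04:00.
02:05 Casath Isles + 4h = 06:05 UTC.
1 September 2030 is a Sunday, so the first Saturday is September 7 and the second is September 14.
1 April 2031 is a Tuesday, so the first Monday is April 7 and the fourth is April 28.
At the standard offset (UTC+04:00), 06:05 UTC + 4h = 10:05 Mesua Canton standard time.
The standard-time date in Mesua Canton, March 19, 2031, falls between 14 September 2030 and 28 April 2031, so daylight saving is in effect and Mesua Canton is at UTC+05:00.
06:05 UTC + 5h = 11:05 Mesua Canton.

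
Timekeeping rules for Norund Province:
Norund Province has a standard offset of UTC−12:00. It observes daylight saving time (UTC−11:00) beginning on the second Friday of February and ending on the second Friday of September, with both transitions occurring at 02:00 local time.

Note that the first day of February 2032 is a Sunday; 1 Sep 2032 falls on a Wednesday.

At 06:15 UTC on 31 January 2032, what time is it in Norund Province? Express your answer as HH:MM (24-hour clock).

1 February 2032 is a Sunday, so the first Friday is February 6 and the second is February 13.
1 September 2032 is a Wednesday, so the first Friday is September 3 and the second is September 10.
At the standard offset (UTC−12:00), 06:15 UTC − 12h = 18:15 Norund Province standard time (rolling into the previous day, 30 January 2032).
Daylight saving runs 13 February – 10 September; the standard-time date in Norund Province, 30 January 2032, is outside that window, so Norund Province is on standard time at UTC−12:00.
06:15 UTC − 12h = 18:15 local (rolling into the previous day, 30 January 2032).

18:15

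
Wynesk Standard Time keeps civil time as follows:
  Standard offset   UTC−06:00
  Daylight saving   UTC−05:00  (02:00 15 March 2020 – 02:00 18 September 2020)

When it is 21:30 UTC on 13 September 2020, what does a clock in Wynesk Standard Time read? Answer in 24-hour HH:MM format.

16:30

At the standard offset (UTC−06:00), 21:30 UTC − 6h = 15:30 Wynesk Standard Time standard time.
Daylight saving runs 15 March – 18 September; the standard-time date in Wynesk Standard Time, 13 September 2020, is inside that window, so Wynesk Standard Time is at UTC−05:00.
21:30 UTC − 5h = 16:30 local.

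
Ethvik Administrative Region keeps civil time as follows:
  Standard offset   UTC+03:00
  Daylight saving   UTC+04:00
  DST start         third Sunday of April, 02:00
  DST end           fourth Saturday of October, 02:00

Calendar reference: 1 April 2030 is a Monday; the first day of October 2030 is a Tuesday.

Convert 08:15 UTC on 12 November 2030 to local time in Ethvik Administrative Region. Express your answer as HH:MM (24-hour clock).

1 April 2030 is a Monday, so the first Sunday is April 7 and the third is April 21.
1 October 2030 is a Tuesday, so the first Saturday is October 5 and the fourth is October 26.
At the standard offset (UTC+03:00), 08:15 UTC + 3h = 11:15 Ethvik Administrative Region standard time.
The standard-time date in Ethvik Administrative Region, 12 November 2030, is outside the daylight-saving period (21 April – 26 October), so Ethvik Administrative Region is on standard time, UTC+03:00.
08:15 UTC + 3h = 11:15 local.

11:15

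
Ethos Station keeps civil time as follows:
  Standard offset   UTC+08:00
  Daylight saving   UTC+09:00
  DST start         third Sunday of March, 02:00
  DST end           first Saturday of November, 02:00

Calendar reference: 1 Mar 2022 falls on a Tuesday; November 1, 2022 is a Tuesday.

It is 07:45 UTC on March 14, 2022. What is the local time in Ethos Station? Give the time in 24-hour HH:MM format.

1 March 2022 is a Tuesday, so the first Sunday is March 6 and the third is March 20.
1 November 2022 is a Tuesday, so the first Saturday is November 5.
At the standard offset (UTC+08:00), 07:45 UTC + 8h = 15:45 Ethos Station standard time.
The standard-time date in Ethos Station, March 14, 2022, is outside the daylight-saving period (20 March – 5 November), so Ethos Station is on standard time, UTC+08:00.
07:45 UTC + 8h = 15:45 local.

15:45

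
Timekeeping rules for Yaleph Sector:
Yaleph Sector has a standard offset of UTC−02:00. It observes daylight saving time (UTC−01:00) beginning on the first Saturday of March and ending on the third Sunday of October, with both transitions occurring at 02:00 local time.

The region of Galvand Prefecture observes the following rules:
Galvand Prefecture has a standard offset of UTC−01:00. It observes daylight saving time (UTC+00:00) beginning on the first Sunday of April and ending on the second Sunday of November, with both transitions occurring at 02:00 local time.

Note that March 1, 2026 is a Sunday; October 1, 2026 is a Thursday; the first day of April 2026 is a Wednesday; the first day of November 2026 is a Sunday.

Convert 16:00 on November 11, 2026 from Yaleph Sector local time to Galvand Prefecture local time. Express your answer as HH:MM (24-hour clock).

1 March 2026 is a Sunday, so the first Saturday is March 7.
1 October 2026 is a Thursday, so the first Sunday is October 4 and the third is October 18.
Daylight saving runs 7 March – 18 October; November 11, 2026 is outside that window, so Yaleph Sector is on standard time at UTC−02:00.
16:00 Yaleph Sector + 2h = 18:00 UTC.
1 April 2026 is a Wednesday, so the first Sunday is April 5.
1 November 2026 is a Sunday, so the first Sunday is November 1 and the second is November 8.
At the standard offset (UTC−01:00), 18:00 UTC − 1h = 17:00 Galvand Prefecture standard time.
The standard-time date in Galvand Prefecture, November 11, 2026, is outside the daylight-saving period (5 April – 8 November), so Galvand Prefecture is on standard time, UTC−01:00.
18:00 UTC − 1h = 17:00 Galvand Prefecture.

17:00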